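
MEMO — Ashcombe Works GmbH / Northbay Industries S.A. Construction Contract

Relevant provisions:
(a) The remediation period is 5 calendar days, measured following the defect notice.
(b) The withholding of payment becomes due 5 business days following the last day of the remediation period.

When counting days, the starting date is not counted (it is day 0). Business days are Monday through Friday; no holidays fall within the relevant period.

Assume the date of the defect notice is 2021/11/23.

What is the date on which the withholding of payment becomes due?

2021/12/03

The last day of the remediation period: 2021/11/23 + 5 days = 2021/11/28.
The date on which the withholding of payment becomes due: 5 business days after Sunday, 2021/11/28, skipping weekends — Nov 29, Nov 30, Dec 1, Dec 2, Dec 3 — lands on Friday, 2021/12/03.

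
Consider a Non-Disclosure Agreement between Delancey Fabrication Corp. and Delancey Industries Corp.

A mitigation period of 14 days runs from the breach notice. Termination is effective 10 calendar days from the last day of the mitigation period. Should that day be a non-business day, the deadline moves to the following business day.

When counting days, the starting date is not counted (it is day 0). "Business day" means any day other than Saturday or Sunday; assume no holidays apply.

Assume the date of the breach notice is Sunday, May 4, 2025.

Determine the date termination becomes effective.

The last day of the mitigation period: May 4, 2025 + 14 days = May 18, 2025.
The date termination becomes effective: 10 calendar days after May 18, 2025 is May 28, 2025. May 28, 2025 is a Wednesday, so no roll-forward applies.

May 28, 2025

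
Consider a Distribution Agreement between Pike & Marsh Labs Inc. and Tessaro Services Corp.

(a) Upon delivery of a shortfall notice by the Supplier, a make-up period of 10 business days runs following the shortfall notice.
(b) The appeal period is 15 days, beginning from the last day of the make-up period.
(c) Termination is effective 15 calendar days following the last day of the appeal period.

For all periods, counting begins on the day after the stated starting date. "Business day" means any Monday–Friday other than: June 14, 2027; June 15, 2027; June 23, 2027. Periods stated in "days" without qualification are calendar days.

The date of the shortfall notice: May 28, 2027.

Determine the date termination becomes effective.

July 11, 2027

The last day of the make-up period: 10 business days after Friday, May 28, 2027, skipping weekends — May 31, Jun 1, Jun 2, Jun 3, Jun 4, Jun 7, Jun 8, Jun 9, Jun 10, Jun 11 — lands on Friday, June 11, 2027.
The last day of the appeal period: 15 calendar days after June 11, 2027 is June 26, 2027.
Adding 15 calendar days to June 26, 2027 gives July 11, 2027, which is the date termination becomes effective.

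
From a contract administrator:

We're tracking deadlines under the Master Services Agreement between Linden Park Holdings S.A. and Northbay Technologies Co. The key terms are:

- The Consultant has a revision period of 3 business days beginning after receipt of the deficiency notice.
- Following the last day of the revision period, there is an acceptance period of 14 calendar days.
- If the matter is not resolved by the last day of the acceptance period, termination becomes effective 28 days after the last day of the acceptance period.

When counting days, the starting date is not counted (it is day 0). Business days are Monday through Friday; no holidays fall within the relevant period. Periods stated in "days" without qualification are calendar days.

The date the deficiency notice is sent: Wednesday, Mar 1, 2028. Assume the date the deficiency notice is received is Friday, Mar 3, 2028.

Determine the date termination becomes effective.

Apr 19, 2028

The last day of the revision period: 3 business days after Friday, Mar 3, 2028, skipping weekends — Mar 6, Mar 7, Mar 8 — lands on Wednesday, Mar 8, 2028.
The last day of the acceptance period: 14 calendar days after Mar 8, 2028 is Mar 22, 2028.
The date termination becomes effective: 28 calendar days after Mar 22, 2028 is Apr 19, 2028.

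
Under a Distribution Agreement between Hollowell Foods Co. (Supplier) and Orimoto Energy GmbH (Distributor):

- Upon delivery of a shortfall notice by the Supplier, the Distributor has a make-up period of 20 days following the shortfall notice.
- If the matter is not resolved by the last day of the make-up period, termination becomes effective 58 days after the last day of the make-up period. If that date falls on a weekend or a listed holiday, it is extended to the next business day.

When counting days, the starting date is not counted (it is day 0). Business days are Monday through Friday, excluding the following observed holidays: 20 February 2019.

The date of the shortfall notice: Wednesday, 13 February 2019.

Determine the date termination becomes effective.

Adding 20 calendar days to 13 February 2019 gives 5 March 2019, which is the last day of the make-up period.
Adding 58 calendar days to 5 March 2019 gives 2 May 2019, which is the date termination becomes effective. 2 May 2019 is a Thursday and is not a listed holiday, so no roll-forward applies.

2 May 2019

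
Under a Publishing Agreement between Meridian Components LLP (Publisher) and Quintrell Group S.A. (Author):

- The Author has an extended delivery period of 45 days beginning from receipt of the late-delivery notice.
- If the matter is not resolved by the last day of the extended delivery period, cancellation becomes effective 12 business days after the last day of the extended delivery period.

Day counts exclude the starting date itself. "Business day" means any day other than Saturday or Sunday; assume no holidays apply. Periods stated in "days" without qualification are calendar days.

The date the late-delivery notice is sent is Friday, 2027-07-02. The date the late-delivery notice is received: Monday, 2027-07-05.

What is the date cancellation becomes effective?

2027-09-06

The last day of the extended delivery period: 45 calendar days after 2027-07-05 is 2027-08-19.
From Thursday, 2027-08-19, 12 business days (Aug 20, Aug 23, Aug 24, Aug 25, …, Sep 2, Sep 3, Sep 6, skipping weekends) brings us to Monday, 2027-09-06, which is the date cancellation becomes effective.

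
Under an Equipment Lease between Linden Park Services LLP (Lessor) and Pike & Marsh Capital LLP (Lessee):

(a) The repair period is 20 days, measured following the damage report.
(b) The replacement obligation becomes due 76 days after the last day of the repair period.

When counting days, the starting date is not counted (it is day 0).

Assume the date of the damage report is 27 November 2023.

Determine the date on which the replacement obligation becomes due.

2 March 2024

The last day of the repair period: 20 calendar days after 27 November 2023 is 17 December 2023.
The date on which the replacement obligation becomes due: 17 December 2023 + 76 days = 2 March 2024.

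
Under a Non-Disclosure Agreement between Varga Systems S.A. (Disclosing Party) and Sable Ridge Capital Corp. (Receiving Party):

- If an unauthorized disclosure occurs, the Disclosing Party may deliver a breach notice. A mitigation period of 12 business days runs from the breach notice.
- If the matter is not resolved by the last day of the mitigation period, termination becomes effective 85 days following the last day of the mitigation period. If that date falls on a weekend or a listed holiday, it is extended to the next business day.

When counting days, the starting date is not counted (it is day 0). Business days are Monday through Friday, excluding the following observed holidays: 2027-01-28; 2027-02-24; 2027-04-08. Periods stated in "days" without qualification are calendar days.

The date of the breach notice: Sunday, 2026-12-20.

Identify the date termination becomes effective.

2027-03-31

The last day of the mitigation period: counting 12 business days from Sunday, 2026-12-20 (Dec 21, Dec 22, Dec 23, Dec 24, …, Jan 1, Jan 4, Jan 5, skipping weekends) reaches Tuesday, 2027-01-05.
Adding 85 calendar days to 2027-01-05 gives 2027-03-31, which is the date termination becomes effective. 2027-03-31 is a Wednesday and is not a listed holiday, so no roll-forward applies.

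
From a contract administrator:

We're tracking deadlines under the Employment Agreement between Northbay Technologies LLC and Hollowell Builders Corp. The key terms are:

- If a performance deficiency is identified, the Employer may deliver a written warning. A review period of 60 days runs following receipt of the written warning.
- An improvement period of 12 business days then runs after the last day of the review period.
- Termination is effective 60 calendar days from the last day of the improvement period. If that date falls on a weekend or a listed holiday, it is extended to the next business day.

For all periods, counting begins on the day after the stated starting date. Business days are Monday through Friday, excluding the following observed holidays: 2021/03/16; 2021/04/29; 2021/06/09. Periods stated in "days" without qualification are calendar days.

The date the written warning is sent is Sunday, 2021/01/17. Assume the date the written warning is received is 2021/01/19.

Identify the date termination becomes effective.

The last day of the review period: 2021/01/19 + 60 days = 2021/03/20.
From Saturday, 2021/03/20, 12 business days (Mar 22, Mar 23, Mar 24, Mar 25, …, Apr 2, Apr 5, Apr 6, skipping weekends) brings us to Tuesday, 2021/04/06, which is the last day of the improvement period.
Adding 60 calendar days to 2021/04/06 gives 2021/06/05, which is the date termination becomes effective. That falls on a Saturday, so it rolls to the next business day, Monday, 2021/06/07.

2021/06/07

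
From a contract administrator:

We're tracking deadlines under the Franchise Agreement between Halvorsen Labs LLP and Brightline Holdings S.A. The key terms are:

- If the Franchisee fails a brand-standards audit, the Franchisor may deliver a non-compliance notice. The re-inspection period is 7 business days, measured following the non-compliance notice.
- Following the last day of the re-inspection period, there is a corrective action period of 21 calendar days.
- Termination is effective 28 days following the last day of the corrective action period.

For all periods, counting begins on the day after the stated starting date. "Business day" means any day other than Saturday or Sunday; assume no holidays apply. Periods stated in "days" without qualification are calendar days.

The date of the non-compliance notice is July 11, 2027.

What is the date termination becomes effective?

From Sunday, July 11, 2027, 7 business days (Jul 12, Jul 13, Jul 14, Jul 15, Jul 16, Jul 19, Jul 20, skipping weekends) brings us to Tuesday, July 20, 2027, which is the last day of the re-inspection period.
Adding 21 calendar days to July 20, 2027 gives August 10, 2027, which is the last day of the corrective action period.
The date termination becomes effective: 28 calendar days after August 10, 2027 is September 7, 2027.

September 7, 2027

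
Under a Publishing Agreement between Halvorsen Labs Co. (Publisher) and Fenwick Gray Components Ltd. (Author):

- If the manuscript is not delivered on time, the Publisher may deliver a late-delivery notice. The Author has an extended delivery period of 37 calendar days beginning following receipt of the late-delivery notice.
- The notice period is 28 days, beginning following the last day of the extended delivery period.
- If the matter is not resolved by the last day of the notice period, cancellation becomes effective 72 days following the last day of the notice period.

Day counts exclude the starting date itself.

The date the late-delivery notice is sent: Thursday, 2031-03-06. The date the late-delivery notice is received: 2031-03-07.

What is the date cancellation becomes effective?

2031-07-22

Adding 37 calendar days to 2031-03-07 gives 2031-04-13, which is the last day of the extended delivery period.
The last day of the notice period: 28 calendar days after 2031-04-13 is 2031-05-11.
Adding 72 calendar days to 2031-05-11 gives 2031-07-22, which is the date cancellation becomes effective.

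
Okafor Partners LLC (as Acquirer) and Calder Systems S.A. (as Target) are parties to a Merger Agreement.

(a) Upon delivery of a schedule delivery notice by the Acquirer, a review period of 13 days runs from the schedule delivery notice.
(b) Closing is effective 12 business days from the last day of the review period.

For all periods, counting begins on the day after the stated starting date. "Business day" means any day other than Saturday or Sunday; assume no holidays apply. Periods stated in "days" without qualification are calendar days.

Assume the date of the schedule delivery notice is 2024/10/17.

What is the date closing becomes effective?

Adding 13 calendar days to 2024/10/17 gives 2024/10/30, which is the last day of the review period.
The date closing becomes effective: counting 12 business days from Wednesday, 2024/10/30 (Oct 31, Nov 1, Nov 4, Nov 5, …, Nov 13, Nov 14, Nov 15, skipping weekends) reaches Friday, 2024/11/15.

2024/11/15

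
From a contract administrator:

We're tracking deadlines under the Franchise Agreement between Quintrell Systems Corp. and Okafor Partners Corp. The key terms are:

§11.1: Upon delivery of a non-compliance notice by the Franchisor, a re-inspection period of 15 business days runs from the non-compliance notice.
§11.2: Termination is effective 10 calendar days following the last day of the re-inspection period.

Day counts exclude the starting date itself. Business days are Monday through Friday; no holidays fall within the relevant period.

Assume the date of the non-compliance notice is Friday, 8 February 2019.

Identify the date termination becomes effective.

The last day of the re-inspection period: counting 15 business days from Friday, 8 February 2019 (Feb 11, Feb 12, Feb 13, Feb 14, …, Feb 27, Feb 28, Mar 1, skipping weekends) reaches Friday, 1 March 2019.
Adding 10 calendar days to 1 March 2019 gives 11 March 2019, which is the date termination becomes effective.

11 March 2019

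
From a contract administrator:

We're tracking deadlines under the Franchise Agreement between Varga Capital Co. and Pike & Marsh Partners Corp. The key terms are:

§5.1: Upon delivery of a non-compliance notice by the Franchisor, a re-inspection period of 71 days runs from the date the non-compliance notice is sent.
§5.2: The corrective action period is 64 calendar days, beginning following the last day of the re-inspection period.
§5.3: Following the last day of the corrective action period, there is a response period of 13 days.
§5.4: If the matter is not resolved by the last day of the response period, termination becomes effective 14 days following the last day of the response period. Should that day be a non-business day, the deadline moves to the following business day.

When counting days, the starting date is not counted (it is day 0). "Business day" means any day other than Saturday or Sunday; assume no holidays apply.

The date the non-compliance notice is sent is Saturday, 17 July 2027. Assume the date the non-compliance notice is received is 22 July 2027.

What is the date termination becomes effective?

27 December 2027

The last day of the re-inspection period: 17 July 2027 + 71 days = 26 September 2027.
The last day of the corrective action period: 26 September 2027 + 64 days = 29 November 2027.
The last day of the response period: 13 calendar days after 29 November 2027 is 12 December 2027.
Adding 14 calendar days to 12 December 2027 gives 26 December 2027, which is the date termination becomes effective. That falls on a Sunday, so it rolls to the next business day, Monday, 27 December 2027.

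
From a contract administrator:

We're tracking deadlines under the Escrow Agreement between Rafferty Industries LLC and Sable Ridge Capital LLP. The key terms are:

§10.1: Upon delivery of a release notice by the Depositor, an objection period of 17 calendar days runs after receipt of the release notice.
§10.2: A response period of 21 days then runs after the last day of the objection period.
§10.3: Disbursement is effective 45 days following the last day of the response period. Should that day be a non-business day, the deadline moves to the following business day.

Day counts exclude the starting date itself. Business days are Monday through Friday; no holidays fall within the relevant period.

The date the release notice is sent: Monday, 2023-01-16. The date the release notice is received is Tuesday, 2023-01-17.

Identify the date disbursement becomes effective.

2023-04-10

Adding 17 calendar days to 2023-01-17 gives 2023-02-03, which is the last day of the objection period.
The last day of the response period: 21 calendar days after 2023-02-03 is 2023-02-24.
The date disbursement becomes effective: 45 calendar days after 2023-02-24 is 2023-04-10. 2023-04-10 is a Monday, so no roll-forward applies.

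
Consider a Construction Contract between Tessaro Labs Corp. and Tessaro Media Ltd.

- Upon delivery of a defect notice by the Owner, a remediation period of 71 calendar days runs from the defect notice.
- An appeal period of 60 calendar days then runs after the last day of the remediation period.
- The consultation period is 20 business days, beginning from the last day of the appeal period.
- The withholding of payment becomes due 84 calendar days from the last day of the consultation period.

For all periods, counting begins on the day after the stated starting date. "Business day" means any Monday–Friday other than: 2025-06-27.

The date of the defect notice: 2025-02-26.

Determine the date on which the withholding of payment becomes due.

2025-10-27

The last day of the remediation period: 71 calendar days after 2025-02-26 is 2025-05-08.
The last day of the appeal period: 60 calendar days after 2025-05-08 is 2025-07-07.
The last day of the consultation period: counting 20 business days from Monday, 2025-07-07 (Jul 8, Jul 9, Jul 10, Jul 11, …, Jul 31, Aug 1, Aug 4, skipping weekends) reaches Monday, 2025-08-04.
The date on which the withholding of payment becomes due: 84 calendar days after 2025-08-04 is 2025-10-27.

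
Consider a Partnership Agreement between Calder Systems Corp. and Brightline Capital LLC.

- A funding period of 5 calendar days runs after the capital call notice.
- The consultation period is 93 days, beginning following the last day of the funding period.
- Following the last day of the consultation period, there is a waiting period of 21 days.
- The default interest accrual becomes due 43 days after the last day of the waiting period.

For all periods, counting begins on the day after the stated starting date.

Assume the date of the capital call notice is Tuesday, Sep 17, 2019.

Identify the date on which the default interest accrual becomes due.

Feb 26, 2020

The last day of the funding period: 5 calendar days after Sep 17, 2019 is Sep 22, 2019.
Adding 93 calendar days to Sep 22, 2019 gives Dec 24, 2019, which is the last day of the consultation period.
The last day of the waiting period: 21 calendar days after Dec 24, 2019 is Jan 14, 2020.
The date on which the default interest accrual becomes due: 43 calendar days after Jan 14, 2020 is Feb 26, 2020.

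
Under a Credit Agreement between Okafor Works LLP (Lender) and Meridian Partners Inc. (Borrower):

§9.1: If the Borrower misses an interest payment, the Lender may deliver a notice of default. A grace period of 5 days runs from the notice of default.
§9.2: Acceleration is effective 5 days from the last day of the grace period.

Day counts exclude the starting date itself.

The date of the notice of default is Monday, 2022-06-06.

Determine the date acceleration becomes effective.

The last day of the grace period: 2022-06-06 + 5 days = 2022-06-11.
The date acceleration becomes effective: 5 calendar days after 2022-06-11 is 2022-06-16.

2022-06-16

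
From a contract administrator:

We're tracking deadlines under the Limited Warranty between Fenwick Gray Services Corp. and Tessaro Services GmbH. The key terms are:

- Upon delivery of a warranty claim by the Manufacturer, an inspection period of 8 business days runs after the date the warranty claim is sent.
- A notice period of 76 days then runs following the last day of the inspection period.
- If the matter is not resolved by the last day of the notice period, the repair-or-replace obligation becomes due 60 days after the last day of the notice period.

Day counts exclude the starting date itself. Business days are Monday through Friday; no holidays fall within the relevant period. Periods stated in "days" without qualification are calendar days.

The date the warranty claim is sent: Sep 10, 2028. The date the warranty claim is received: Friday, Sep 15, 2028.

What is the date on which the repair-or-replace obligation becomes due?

The last day of the inspection period: counting 8 business days from Sunday, Sep 10, 2028 (Sep 11, Sep 12, Sep 13, Sep 14, Sep 15, Sep 18, Sep 19, Sep 20, skipping weekends) reaches Wednesday, Sep 20, 2028.
The last day of the notice period: 76 calendar days after Sep 20, 2028 is Dec 5, 2028.
The date on which the repair-or-replace obligation becomes due: Dec 5, 2028 + 60 days = Feb 3, 2029.

Feb 3, 2029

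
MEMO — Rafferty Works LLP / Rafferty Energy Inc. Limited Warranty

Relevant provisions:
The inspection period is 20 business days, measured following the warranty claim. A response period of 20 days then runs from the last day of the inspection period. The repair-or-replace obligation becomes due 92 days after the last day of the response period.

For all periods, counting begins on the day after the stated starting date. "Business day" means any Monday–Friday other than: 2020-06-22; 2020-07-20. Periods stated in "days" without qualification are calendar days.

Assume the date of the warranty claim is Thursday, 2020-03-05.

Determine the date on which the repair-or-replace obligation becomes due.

From Thursday, 2020-03-05, 20 business days (Mar 6, Mar 9, Mar 10, Mar 11, …, Mar 31, Apr 1, Apr 2, skipping weekends) brings us to Thursday, 2020-04-02, which is the last day of the inspection period.
The last day of the response period: 2020-04-02 + 20 days = 2020-04-22.
The date on which the repair-or-replace obligation becomes due: 2020-04-22 + 92 days = 2020-07-23.

2020-07-23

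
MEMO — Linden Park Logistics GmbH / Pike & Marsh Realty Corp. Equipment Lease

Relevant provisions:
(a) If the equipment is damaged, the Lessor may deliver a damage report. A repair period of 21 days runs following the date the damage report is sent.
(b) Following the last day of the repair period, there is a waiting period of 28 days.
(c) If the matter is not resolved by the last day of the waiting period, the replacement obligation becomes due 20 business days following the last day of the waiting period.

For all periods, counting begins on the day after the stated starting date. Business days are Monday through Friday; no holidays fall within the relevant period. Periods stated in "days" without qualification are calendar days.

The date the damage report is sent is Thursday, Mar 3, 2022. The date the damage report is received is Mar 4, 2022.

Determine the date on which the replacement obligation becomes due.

May 19, 2022

The last day of the repair period: 21 calendar days after Mar 3, 2022 is Mar 24, 2022.
The last day of the waiting period: Mar 24, 2022 + 28 days = Apr 21, 2022.
The date on which the replacement obligation becomes due: 20 business days after Thursday, Apr 21, 2022, skipping weekends — Apr 22, Apr 25, Apr 26, Apr 27, …, May 17, May 18, May 19 — lands on Thursday, May 19, 2022.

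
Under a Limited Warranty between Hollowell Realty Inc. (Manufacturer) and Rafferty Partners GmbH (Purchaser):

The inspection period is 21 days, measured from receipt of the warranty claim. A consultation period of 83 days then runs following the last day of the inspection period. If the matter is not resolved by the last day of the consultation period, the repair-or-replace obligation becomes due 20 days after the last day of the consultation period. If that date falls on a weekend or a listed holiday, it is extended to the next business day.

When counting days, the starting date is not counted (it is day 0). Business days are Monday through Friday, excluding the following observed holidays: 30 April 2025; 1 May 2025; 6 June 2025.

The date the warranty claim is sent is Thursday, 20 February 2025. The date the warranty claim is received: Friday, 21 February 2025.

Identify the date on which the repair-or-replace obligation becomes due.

25 June 2025

Adding 21 calendar days to 21 February 2025 gives 14 March 2025, which is the last day of the inspection period.
The last day of the consultation period: 83 calendar days after 14 March 2025 is 5 June 2025.
The date on which the repair-or-replace obligation becomes due: 20 calendar days after 5 June 2025 is 25 June 2025. 25 June 2025 is a Wednesday and is not a listed holiday, so no roll-forward applies.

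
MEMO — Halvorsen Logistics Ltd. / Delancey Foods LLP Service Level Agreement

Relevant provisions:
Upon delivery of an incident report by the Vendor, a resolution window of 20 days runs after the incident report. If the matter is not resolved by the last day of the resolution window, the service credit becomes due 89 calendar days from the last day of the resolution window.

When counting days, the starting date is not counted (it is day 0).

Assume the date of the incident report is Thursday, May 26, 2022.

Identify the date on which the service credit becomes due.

The last day of the resolution window: May 26, 2022 + 20 days = Jun 15, 2022.
Adding 89 calendar days to Jun 15, 2022 gives Sep 12, 2022, which is the date on which the service credit becomes due.

Sep 12, 2022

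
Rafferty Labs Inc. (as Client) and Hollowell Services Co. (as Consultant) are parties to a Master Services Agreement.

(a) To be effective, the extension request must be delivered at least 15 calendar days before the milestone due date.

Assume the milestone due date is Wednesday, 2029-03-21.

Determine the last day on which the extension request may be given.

2029-03-06

2029-03-21 minus 15 days is 2029-03-06.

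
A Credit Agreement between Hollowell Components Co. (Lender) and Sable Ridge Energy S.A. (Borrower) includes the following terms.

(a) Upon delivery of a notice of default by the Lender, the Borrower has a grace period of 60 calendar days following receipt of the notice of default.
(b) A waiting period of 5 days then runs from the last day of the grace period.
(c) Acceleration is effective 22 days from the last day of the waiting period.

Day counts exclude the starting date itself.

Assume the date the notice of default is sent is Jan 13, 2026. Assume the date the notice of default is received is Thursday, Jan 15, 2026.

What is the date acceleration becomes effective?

Apr 12, 2026

Adding 60 calendar days to Jan 15, 2026 gives Mar 16, 2026, which is the last day of the grace period.
The last day of the waiting period: 5 calendar days after Mar 16, 2026 is Mar 21, 2026.
Adding 22 calendar days to Mar 21, 2026 gives Apr 12, 2026, which is the date acceleration becomes effective.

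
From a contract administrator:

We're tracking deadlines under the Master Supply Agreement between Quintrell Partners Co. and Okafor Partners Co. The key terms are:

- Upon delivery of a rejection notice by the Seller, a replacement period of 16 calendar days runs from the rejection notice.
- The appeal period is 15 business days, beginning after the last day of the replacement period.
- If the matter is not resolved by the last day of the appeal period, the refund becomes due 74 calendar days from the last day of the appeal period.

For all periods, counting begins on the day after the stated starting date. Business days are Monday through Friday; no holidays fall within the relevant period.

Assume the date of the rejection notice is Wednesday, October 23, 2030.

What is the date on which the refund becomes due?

The last day of the replacement period: October 23, 2030 + 16 days = November 8, 2030.
The last day of the appeal period: counting 15 business days from Friday, November 8, 2030 (Nov 11, Nov 12, Nov 13, Nov 14, …, Nov 27, Nov 28, Nov 29, skipping weekends) reaches Friday, November 29, 2030.
Adding 74 calendar days to November 29, 2030 gives February 11, 2031, which is the date on which the refund becomes due.

February 11, 2031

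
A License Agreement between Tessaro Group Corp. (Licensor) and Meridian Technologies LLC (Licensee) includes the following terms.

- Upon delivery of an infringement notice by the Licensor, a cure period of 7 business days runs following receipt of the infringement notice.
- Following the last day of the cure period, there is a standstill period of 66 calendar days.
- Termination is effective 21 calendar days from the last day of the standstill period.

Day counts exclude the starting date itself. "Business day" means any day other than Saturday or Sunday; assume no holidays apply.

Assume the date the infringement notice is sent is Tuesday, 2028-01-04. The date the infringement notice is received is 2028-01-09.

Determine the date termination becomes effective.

The last day of the cure period: counting 7 business days from Sunday, 2028-01-09 (Jan 10, Jan 11, Jan 12, Jan 13, Jan 14, Jan 17, Jan 18, skipping weekends) reaches Tuesday, 2028-01-18.
The last day of the standstill period: 2028-01-18 + 66 days = 2028-03-24.
The date termination becomes effective: 2028-03-24 + 21 days = 2028-04-14.

2028-04-14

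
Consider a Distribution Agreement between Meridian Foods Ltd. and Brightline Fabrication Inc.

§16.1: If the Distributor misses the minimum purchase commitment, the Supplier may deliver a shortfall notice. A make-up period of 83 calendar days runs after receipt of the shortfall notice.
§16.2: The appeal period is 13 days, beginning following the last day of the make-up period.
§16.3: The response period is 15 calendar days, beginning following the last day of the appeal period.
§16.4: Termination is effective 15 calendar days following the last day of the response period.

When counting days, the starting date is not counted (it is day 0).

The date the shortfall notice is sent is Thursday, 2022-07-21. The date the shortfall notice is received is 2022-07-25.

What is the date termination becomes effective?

2022-11-28

The last day of the make-up period: 83 calendar days after 2022-07-25 is 2022-10-16.
The last day of the appeal period: 13 calendar days after 2022-10-16 is 2022-10-29.
The last day of the response period: 2022-10-29 + 15 days = 2022-11-13.
Adding 15 calendar days to 2022-11-13 gives 2022-11-28, which is the date termination becomes effective.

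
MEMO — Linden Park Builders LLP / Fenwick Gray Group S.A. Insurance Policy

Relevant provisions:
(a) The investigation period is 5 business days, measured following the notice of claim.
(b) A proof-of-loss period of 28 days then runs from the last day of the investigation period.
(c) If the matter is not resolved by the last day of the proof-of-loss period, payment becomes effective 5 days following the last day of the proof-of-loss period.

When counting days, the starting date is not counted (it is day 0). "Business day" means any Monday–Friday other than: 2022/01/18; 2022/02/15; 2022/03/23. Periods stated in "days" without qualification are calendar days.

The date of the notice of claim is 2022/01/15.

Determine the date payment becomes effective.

2022/02/26

From Saturday, 2022/01/15, 5 business days (Jan 17, Jan 19, Jan 20, Jan 21, Jan 24, skipping weekends and the listed holiday on Jan 18) brings us to Monday, 2022/01/24, which is the last day of the investigation period.
The last day of the proof-of-loss period: 2022/01/24 + 28 days = 2022/02/21.
The date payment becomes effective: 5 calendar days after 2022/02/21 is 2022/02/26.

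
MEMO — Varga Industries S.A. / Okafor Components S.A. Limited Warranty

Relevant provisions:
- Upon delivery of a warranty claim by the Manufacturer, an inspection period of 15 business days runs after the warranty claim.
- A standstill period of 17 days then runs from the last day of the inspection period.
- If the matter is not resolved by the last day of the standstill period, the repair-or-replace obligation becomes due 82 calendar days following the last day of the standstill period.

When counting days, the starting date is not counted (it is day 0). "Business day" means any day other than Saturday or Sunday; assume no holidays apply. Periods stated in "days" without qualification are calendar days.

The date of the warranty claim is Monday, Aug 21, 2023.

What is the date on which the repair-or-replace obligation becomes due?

The last day of the inspection period: counting 15 business days from Monday, Aug 21, 2023 (Aug 22, Aug 23, Aug 24, Aug 25, …, Sep 7, Sep 8, Sep 11, skipping weekends) reaches Monday, Sep 11, 2023.
The last day of the standstill period: 17 calendar days after Sep 11, 2023 is Sep 28, 2023.
Adding 82 calendar days to Sep 28, 2023 gives Dec 19, 2023, which is the date on which the repair-or-replace obligation becomes due.

Dec 19, 2023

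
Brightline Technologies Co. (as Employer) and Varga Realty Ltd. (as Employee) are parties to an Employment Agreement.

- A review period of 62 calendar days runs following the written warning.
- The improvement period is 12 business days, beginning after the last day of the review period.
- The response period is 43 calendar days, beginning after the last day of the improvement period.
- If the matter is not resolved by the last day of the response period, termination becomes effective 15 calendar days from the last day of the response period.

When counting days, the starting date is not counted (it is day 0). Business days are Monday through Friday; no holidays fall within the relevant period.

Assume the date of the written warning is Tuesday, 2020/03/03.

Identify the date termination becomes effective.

The last day of the review period: 2020/03/03 + 62 days = 2020/05/04.
The last day of the improvement period: counting 12 business days from Monday, 2020/05/04 (May 5, May 6, May 7, May 8, …, May 18, May 19, May 20, skipping weekends) reaches Wednesday, 2020/05/20.
Adding 43 calendar days to 2020/05/20 gives 2020/07/02, which is the last day of the response period.
Adding 15 calendar days to 2020/07/02 gives 2020/07/17, which is the date termination becomes effective.

2020/07/17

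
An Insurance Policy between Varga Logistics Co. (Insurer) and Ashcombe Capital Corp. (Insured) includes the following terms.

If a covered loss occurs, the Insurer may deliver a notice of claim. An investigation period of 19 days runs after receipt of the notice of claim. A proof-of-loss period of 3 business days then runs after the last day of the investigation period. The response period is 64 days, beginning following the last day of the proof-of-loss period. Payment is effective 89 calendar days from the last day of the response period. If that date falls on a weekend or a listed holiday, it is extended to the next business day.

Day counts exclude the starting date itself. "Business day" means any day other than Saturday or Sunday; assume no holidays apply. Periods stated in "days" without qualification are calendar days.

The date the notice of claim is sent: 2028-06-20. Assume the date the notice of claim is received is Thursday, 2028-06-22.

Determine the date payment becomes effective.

2028-12-14

The last day of the investigation period: 19 calendar days after 2028-06-22 is 2028-07-11.
From Tuesday, 2028-07-11, 3 business days (Jul 12, Jul 13, Jul 14, skipping weekends) brings us to Friday, 2028-07-14, which is the last day of the proof-of-loss period.
Adding 64 calendar days to 2028-07-14 gives 2028-09-16, which is the last day of the response period.
The date payment becomes effective: 2028-09-16 + 89 days = 2028-12-14. 2028-12-14 is a Thursday, so no roll-forward applies.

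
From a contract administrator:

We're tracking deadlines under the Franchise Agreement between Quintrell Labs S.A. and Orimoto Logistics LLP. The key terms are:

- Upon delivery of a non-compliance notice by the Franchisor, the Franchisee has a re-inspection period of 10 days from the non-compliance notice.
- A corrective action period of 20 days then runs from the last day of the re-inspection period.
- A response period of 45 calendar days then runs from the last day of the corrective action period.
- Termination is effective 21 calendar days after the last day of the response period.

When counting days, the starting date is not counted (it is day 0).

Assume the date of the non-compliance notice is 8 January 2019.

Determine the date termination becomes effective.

The last day of the re-inspection period: 10 calendar days after 8 January 2019 is 18 January 2019.
The last day of the corrective action period: 18 January 2019 + 20 days = 7 February 2019.
The last day of the response period: 7 February 2019 + 45 days = 24 March 2019.
The date termination becomes effective: 24 March 2019 + 21 days = 14 April 2019.

14 April 2019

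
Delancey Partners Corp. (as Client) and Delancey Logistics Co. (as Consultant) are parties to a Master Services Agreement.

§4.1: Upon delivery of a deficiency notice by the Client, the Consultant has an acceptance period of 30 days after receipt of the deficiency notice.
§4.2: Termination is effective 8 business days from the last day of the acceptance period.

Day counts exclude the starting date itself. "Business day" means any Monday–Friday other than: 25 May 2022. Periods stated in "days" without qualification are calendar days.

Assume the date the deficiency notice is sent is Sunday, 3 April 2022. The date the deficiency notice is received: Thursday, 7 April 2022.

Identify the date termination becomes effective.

18 May 2022

The last day of the acceptance period: 7 April 2022 + 30 days = 7 May 2022.
The date termination becomes effective: counting 8 business days from Saturday, 7 May 2022 (May 9, May 10, May 11, May 12, May 13, May 16, May 17, May 18, skipping weekends) reaches Wednesday, 18 May 2022.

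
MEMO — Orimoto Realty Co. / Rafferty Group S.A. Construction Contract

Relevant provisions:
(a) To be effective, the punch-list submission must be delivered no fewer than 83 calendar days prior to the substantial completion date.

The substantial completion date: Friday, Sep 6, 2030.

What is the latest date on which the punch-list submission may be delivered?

Counting back 83 calendar days from Sep 6, 2030 gives Jun 15, 2030.

Jun 15, 2030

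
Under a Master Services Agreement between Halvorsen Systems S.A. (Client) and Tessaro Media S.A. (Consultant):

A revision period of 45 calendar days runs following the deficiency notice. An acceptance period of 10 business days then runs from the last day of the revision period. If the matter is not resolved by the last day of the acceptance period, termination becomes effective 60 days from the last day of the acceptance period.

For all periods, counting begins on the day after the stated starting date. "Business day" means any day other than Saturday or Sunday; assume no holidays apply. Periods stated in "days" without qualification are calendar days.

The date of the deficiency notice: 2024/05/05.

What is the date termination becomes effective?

2024/09/01

Adding 45 calendar days to 2024/05/05 gives 2024/06/19, which is the last day of the revision period.
The last day of the acceptance period: 10 business days after Wednesday, 2024/06/19, skipping weekends — Jun 20, Jun 21, Jun 24, Jun 25, Jun 26, Jun 27, Jun 28, Jul 1, Jul 2, Jul 3 — lands on Wednesday, 2024/07/03.
Adding 60 calendar days to 2024/07/03 gives 2024/09/01, which is the date termination becomes effective.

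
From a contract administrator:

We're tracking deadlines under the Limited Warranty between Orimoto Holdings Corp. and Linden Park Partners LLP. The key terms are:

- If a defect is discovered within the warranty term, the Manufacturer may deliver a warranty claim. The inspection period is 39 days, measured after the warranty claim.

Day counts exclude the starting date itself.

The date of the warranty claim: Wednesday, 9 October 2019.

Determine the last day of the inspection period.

The last day of the inspection period: 39 calendar days after 9 October 2019 is 17 November 2019.

17 November 2019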